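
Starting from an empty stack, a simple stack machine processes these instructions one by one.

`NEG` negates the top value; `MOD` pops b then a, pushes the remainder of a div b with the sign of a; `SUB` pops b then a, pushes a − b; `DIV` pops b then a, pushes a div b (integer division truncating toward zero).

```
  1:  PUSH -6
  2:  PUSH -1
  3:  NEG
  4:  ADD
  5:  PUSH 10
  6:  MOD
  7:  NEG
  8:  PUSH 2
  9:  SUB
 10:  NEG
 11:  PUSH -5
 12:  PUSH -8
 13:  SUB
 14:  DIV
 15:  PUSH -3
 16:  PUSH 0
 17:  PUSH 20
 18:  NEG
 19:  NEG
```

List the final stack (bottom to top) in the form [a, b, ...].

PUSH -6 : [-6]
PUSH -1 : [-6, -1]
NEG     : [-6, 1]
ADD     : [-5]
PUSH 10 : [-5, 10]
MOD     : [-5]
NEG     : [5]
PUSH 2  : [5, 2]
SUB     : [3]
NEG     : [-3]
PUSH -5 : [-3, -5]
PUSH -8 : [-3, -5, -8]
SUB     : [-3, 3]
DIV     : [-1]
PUSH -3 : [-1, -3]
PUSH 0  : [-1, -3, 0]
PUSH 20 : [-1, -3, 0, 20]
NEG     : [-1, -3, 0, -20]
NEG     : [-1, -3, 0, 20]

[-1, -3, 0, 20]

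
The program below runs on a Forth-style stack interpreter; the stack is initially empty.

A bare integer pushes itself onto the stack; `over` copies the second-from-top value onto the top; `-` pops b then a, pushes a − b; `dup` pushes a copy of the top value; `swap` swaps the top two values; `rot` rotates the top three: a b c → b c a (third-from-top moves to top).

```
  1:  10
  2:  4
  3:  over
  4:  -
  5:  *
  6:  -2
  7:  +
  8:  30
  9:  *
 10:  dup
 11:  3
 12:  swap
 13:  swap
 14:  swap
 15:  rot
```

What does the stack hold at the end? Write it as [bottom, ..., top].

[3, -1860, -1860]

10    10
4     10 4
over  10 4 10
-     10 -6
*     -60
-2    -60 -2
+     -62
30    -62 30
*     -1860
dup   -1860 -1860
3     -1860 -1860 3
swap  -1860 3 -1860
swap  -1860 -1860 3
swap  -1860 3 -1860
rot   3 -1860 -1860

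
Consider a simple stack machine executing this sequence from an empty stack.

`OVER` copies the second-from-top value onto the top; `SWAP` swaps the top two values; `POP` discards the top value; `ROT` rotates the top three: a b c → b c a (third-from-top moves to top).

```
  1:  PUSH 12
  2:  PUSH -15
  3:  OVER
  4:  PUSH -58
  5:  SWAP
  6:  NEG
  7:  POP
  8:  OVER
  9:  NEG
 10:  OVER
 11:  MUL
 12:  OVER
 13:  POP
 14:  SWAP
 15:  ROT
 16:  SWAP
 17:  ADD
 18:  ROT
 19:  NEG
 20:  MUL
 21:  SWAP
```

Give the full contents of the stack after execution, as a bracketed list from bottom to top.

[876, -870]

PUSH 12  : 12
PUSH -15 : 12 -15
OVER     : 12 -15 12
PUSH -58 : 12 -15 12 -58
SWAP     : 12 -15 -58 12
NEG      : 12 -15 -58 -12
POP      : 12 -15 -58
OVER     : 12 -15 -58 -15
NEG      : 12 -15 -58 15
OVER     : 12 -15 -58 15 -58
MUL      : 12 -15 -58 -870
OVER     : 12 -15 -58 -870 -58
POP      : 12 -15 -58 -870
SWAP     : 12 -15 -870 -58
ROT      : 12 -870 -58 -15
SWAP     : 12 -870 -15 -58
ADD      : 12 -870 -73
ROT      : -870 -73 12
NEG      : -870 -73 -12
MUL      : -870 876
SWAP     : 876 -870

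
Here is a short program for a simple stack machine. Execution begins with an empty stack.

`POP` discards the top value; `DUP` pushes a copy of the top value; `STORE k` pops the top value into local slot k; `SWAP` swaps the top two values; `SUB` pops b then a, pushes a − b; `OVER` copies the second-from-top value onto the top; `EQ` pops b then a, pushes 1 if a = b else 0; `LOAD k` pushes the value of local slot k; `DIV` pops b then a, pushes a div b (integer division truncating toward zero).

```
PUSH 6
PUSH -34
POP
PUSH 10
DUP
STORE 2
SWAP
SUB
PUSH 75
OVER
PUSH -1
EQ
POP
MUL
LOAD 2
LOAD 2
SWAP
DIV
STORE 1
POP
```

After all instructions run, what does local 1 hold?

PUSH 6   → 6
PUSH -34 → 6 -34
POP      → 6
PUSH 10  → 6 10
DUP      → 6 10 10
STORE 2  → 6 10
SWAP     → 10 6
SUB      → 4
PUSH 75  → 4 75
OVER     → 4 75 4
PUSH -1  → 4 75 4 -1
EQ       → 4 75 0
POP      → 4 75
MUL      → 300
LOAD 2   → 300 10
LOAD 2   → 300 10 10
SWAP     → 300 10 10
DIV      → 300 1
STORE 1  → 300
POP      → (empty)

1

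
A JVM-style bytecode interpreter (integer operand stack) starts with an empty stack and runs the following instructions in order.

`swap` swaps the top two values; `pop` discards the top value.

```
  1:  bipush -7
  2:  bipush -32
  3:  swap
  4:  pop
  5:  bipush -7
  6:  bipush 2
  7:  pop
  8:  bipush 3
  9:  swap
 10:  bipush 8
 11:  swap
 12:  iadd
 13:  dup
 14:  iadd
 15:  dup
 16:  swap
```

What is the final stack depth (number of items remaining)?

4

bipush -7  → [-7]
bipush -32 → [-7, -32]
swap       → [-32, -7]
pop        → [-32]
bipush -7  → [-32, -7]
bipush 2   → [-32, -7, 2]
pop        → [-32, -7]
bipush 3   → [-32, -7, 3]
swap       → [-32, 3, -7]
bipush 8   → [-32, 3, -7, 8]
swap       → [-32, 3, 8, -7]
iadd       → [-32, 3, 1]
dup        → [-32, 3, 1, 1]
iadd       → [-32, 3, 2]
dup        → [-32, 3, 2, 2]
swap       → [-32, 3, 2, 2]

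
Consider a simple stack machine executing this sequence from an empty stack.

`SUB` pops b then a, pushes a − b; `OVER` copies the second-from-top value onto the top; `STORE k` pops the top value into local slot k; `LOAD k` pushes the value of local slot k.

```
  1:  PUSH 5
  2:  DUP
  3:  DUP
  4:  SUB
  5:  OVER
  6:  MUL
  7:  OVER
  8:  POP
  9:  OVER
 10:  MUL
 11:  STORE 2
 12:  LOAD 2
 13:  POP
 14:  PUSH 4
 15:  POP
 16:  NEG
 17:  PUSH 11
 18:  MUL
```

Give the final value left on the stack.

-55

PUSH 5  -> 5
DUP     -> 5 5
DUP     -> 5 5 5
SUB     -> 5 0
OVER    -> 5 0 5
MUL     -> 5 0
OVER    -> 5 0 5
POP     -> 5 0
OVER    -> 5 0 5
MUL     -> 5 0
STORE 2 -> 5
LOAD 2  -> 5 0
POP     -> 5
PUSH 4  -> 5 4
POP     -> 5
NEG     -> -5
PUSH 11 -> -5 11
MUL     -> -55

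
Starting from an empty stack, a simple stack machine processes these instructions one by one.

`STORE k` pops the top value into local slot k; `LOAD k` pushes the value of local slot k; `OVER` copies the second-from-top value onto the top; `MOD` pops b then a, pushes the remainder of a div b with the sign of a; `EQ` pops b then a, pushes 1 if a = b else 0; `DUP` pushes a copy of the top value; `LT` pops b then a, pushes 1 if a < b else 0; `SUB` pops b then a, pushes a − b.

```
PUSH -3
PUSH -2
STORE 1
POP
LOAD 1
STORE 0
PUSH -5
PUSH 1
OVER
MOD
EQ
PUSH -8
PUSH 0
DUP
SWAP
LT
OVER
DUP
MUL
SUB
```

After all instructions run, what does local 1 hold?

-2

PUSH -3 : -3
PUSH -2 : -3 -2
STORE 1 : -3
POP     : (empty)
LOAD 1  : -2
STORE 0 : (empty)
PUSH -5 : -5
PUSH 1  : -5 1
OVER    : -5 1 -5
MOD     : -5 1
EQ      : 0
PUSH -8 : 0 -8
PUSH 0  : 0 -8 0
DUP     : 0 -8 0 0
SWAP    : 0 -8 0 0
LT      : 0 -8 0
OVER    : 0 -8 0 -8
DUP     : 0 -8 0 -8 -8
MUL     : 0 -8 0 64
SUB     : 0 -8 -64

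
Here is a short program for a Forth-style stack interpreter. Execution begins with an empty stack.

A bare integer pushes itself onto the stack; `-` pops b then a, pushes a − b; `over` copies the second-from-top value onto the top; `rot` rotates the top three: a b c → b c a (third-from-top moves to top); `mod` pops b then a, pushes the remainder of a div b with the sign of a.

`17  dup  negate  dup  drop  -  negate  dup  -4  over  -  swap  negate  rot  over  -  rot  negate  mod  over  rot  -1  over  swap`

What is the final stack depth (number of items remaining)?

5

17      [17]
dup     [17, 17]
negate  [17, -17]
dup     [17, -17, -17]
drop    [17, -17]
-       [34]
negate  [-34]
dup     [-34, -34]
-4      [-34, -34, -4]
over    [-34, -34, -4, -34]
-       [-34, -34, 30]
swap    [-34, 30, -34]
negate  [-34, 30, 34]
rot     [30, 34, -34]
over    [30, 34, -34, 34]
-       [30, 34, -68]
rot     [34, -68, 30]
negate  [34, -68, -30]
mod     [34, -8]
over    [34, -8, 34]
rot     [-8, 34, 34]
-1      [-8, 34, 34, -1]
over    [-8, 34, 34, -1, 34]
swap    [-8, 34, 34, 34, -1]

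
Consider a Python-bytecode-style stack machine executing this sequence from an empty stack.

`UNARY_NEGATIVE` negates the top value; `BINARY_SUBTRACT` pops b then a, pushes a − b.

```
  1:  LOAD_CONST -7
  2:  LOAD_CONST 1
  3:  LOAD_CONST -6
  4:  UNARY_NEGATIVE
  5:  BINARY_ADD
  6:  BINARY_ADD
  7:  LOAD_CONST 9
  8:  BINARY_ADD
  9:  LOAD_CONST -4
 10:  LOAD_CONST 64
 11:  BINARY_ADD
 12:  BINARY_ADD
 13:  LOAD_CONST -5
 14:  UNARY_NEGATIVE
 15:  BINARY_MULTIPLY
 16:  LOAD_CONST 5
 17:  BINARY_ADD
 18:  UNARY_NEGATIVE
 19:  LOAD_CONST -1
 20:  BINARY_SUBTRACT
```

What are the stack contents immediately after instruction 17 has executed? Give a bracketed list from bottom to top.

LOAD_CONST -7    [-7]
LOAD_CONST 1     [-7, 1]
LOAD_CONST -6    [-7, 1, -6]
UNARY_NEGATIVE   [-7, 1, 6]
BINARY_ADD       [-7, 7]
BINARY_ADD       [0]
LOAD_CONST 9     [0, 9]
BINARY_ADD       [9]
LOAD_CONST -4    [9, -4]
LOAD_CONST 64    [9, -4, 64]
BINARY_ADD       [9, 60]
BINARY_ADD       [69]
LOAD_CONST -5    [69, -5]
UNARY_NEGATIVE   [69, 5]
BINARY_MULTIPLY  [345]
LOAD_CONST 5     [345, 5]
BINARY_ADD       [350]

[350]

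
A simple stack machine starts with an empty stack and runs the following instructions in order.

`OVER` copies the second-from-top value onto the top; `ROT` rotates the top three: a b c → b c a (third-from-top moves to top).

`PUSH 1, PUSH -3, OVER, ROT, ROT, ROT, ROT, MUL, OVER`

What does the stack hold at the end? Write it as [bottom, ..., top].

[-3, 1, -3]

PUSH 1  → 1
PUSH -3 → 1 -3
OVER    → 1 -3 1
ROT     → -3 1 1
ROT     → 1 1 -3
ROT     → 1 -3 1
ROT     → -3 1 1
MUL     → -3 1
OVER    → -3 1 -3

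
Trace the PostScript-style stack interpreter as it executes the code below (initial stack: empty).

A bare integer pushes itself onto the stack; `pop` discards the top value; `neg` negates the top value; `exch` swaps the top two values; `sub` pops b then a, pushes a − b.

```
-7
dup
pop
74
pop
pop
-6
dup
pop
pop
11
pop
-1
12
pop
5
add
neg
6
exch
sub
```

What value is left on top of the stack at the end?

10

-7   -> -7
dup  -> -7 -7
pop  -> -7
74   -> -7 74
pop  -> -7
pop  -> (empty)
-6   -> -6
dup  -> -6 -6
pop  -> -6
pop  -> (empty)
11   -> 11
pop  -> (empty)
-1   -> -1
12   -> -1 12
pop  -> -1
5    -> -1 5
add  -> 4
neg  -> -4
6    -> -4 6
exch -> 6 -4
sub  -> 10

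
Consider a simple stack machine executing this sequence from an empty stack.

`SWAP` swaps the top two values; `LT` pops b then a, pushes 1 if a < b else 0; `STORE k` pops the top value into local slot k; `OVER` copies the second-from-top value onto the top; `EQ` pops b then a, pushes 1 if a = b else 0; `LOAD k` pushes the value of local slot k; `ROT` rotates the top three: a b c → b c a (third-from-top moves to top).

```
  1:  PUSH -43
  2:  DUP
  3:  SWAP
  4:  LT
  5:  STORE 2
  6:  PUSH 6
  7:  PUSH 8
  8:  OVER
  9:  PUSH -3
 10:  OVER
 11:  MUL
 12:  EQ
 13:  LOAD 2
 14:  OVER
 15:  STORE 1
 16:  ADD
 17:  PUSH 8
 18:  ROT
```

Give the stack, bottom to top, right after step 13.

[6, 8, 0, 0]

PUSH -43 → -43
DUP      → -43 -43
SWAP     → -43 -43
LT       → 0
STORE 2  → (empty)
PUSH 6   → 6
PUSH 8   → 6 8
OVER     → 6 8 6
PUSH -3  → 6 8 6 -3
OVER     → 6 8 6 -3 6
MUL      → 6 8 6 -18
EQ       → 6 8 0
LOAD 2   → 6 8 0 0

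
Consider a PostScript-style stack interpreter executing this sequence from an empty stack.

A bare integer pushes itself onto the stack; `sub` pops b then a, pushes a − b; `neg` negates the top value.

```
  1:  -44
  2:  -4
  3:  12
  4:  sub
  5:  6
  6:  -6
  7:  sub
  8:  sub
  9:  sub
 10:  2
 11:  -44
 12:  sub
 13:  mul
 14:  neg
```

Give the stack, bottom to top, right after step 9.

[-16]

-44 : -44
-4  : -44 -4
12  : -44 -4 12
sub : -44 -16
6   : -44 -16 6
-6  : -44 -16 6 -6
sub : -44 -16 12
sub : -44 -28
sub : -16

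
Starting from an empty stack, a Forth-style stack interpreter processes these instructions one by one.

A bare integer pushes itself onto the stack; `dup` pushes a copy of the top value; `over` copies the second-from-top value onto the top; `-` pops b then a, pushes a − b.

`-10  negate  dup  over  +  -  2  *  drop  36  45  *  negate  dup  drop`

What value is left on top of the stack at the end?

-1620

-10    : [-10]
negate : [10]
dup    : [10, 10]
over   : [10, 10, 10]
+      : [10, 20]
-      : [-10]
2      : [-10, 2]
*      : [-20]
drop   : []
36     : [36]
45     : [36, 45]
*      : [1620]
negate : [-1620]
dup    : [-1620, -1620]
drop   : [-1620]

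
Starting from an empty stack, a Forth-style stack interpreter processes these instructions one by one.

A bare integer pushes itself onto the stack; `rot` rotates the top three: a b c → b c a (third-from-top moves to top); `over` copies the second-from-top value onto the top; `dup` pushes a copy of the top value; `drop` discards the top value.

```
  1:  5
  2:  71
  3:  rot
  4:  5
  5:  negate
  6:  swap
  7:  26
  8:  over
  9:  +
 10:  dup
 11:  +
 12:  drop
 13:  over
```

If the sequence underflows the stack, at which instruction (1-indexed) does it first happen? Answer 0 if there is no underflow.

5  -> [5]
71 -> [5, 71]
rot  — needs 3 operands, stack has 2 → underflow

3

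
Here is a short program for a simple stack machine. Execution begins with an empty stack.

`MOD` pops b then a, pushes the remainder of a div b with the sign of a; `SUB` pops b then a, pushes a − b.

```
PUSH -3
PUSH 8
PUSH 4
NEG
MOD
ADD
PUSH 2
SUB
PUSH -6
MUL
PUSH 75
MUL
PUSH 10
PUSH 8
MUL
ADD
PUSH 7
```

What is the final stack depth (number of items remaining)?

PUSH -3  -3
PUSH 8   -3 8
PUSH 4   -3 8 4
NEG      -3 8 -4
MOD      -3 0
ADD      -3
PUSH 2   -3 2
SUB      -5
PUSH -6  -5 -6
MUL      30
PUSH 75  30 75
MUL      2250
PUSH 10  2250 10
PUSH 8   2250 10 8
MUL      2250 80
ADD      2330
PUSH 7   2330 7

2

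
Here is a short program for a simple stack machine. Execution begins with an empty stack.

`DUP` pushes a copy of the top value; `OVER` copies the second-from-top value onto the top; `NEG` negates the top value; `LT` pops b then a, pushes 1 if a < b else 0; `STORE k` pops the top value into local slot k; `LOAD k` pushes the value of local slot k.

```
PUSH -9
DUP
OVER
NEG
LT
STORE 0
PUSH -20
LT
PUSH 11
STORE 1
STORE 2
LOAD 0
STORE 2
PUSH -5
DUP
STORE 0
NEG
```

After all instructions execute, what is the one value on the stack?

5

PUSH -9  : -9
DUP      : -9 -9
OVER     : -9 -9 -9
NEG      : -9 -9 9
LT       : -9 1
STORE 0  : -9
PUSH -20 : -9 -20
LT       : 0
PUSH 11  : 0 11
STORE 1  : 0
STORE 2  : (empty)
LOAD 0   : 1
STORE 2  : (empty)
PUSH -5  : -5
DUP      : -5 -5
STORE 0  : -5
NEG      : 5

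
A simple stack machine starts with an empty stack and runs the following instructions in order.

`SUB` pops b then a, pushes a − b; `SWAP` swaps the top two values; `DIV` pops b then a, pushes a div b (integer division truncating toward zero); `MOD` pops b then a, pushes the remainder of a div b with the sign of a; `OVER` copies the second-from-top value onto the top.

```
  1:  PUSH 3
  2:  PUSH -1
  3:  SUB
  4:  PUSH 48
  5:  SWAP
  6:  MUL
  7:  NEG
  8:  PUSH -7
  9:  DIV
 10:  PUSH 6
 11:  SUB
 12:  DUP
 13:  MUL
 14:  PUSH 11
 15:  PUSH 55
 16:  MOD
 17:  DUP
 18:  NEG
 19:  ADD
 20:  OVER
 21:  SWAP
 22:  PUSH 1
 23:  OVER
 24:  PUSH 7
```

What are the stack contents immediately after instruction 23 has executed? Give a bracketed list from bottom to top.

PUSH 3  -> [3]
PUSH -1 -> [3, -1]
SUB     -> [4]
PUSH 48 -> [4, 48]
SWAP    -> [48, 4]
MUL     -> [192]
NEG     -> [-192]
PUSH -7 -> [-192, -7]
DIV     -> [27]
PUSH 6  -> [27, 6]
SUB     -> [21]
DUP     -> [21, 21]
MUL     -> [441]
PUSH 11 -> [441, 11]
PUSH 55 -> [441, 11, 55]
MOD     -> [441, 11]
DUP     -> [441, 11, 11]
NEG     -> [441, 11, -11]
ADD     -> [441, 0]
OVER    -> [441, 0, 441]
SWAP    -> [441, 441, 0]
PUSH 1  -> [441, 441, 0, 1]
OVER    -> [441, 441, 0, 1, 0]

[441, 441, 0, 1, 0]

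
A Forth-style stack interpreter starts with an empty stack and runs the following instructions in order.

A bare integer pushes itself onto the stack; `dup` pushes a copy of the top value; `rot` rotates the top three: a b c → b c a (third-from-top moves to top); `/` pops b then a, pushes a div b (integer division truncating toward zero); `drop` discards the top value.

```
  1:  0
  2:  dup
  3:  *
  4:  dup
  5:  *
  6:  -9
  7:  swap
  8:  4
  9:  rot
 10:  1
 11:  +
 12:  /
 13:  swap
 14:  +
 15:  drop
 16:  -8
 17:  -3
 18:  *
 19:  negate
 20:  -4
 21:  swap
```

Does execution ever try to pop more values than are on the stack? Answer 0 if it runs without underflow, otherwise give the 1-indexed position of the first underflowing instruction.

0

0      -> 0
dup    -> 0 0
*      -> 0
dup    -> 0 0
*      -> 0
-9     -> 0 -9
swap   -> -9 0
4      -> -9 0 4
rot    -> 0 4 -9
1      -> 0 4 -9 1
+      -> 0 4 -8
/      -> 0 0
swap   -> 0 0
+      -> 0
drop   -> (empty)
-8     -> -8
-3     -> -8 -3
*      -> 24
negate -> -24
-4     -> -24 -4
swap   -> -4 -24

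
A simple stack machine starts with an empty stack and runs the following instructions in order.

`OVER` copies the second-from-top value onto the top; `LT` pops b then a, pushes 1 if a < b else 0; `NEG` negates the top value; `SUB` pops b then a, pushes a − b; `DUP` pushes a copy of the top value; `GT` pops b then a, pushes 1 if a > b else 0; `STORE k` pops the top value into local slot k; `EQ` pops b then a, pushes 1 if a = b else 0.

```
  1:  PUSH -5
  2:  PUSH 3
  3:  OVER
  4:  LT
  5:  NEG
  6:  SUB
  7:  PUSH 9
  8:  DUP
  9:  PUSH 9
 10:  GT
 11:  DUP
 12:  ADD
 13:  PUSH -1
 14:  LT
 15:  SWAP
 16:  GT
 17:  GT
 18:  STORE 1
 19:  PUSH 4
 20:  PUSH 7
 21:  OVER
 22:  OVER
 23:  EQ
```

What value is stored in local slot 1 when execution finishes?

0

PUSH -5  [-5]
PUSH 3   [-5, 3]
OVER     [-5, 3, -5]
LT       [-5, 0]
NEG      [-5, 0]
SUB      [-5]
PUSH 9   [-5, 9]
DUP      [-5, 9, 9]
PUSH 9   [-5, 9, 9, 9]
GT       [-5, 9, 0]
DUP      [-5, 9, 0, 0]
ADD      [-5, 9, 0]
PUSH -1  [-5, 9, 0, -1]
LT       [-5, 9, 0]
SWAP     [-5, 0, 9]
GT       [-5, 0]
GT       [0]
STORE 1  []
PUSH 4   [4]
PUSH 7   [4, 7]
OVER     [4, 7, 4]
OVER     [4, 7, 4, 7]
EQ       [4, 7, 0]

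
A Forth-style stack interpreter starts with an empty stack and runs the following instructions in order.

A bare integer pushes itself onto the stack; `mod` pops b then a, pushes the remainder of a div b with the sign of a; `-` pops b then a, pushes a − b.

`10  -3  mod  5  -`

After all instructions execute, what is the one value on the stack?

10  : 10
-3  : 10 -3
mod : 1
5   : 1 5
-   : -4

-4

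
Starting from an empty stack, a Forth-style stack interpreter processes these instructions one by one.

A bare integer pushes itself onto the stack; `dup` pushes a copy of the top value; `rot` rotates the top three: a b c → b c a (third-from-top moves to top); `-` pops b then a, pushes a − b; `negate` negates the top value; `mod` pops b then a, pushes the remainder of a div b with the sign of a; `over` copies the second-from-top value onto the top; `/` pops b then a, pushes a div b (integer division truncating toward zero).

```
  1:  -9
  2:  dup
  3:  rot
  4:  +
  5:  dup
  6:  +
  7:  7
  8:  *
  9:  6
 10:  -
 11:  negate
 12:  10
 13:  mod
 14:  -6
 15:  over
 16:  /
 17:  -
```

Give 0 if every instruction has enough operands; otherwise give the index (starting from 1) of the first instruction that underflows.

3

-9  : [-9]
dup : [-9, -9]
rot  — needs 3 operands, stack has 2 → underflow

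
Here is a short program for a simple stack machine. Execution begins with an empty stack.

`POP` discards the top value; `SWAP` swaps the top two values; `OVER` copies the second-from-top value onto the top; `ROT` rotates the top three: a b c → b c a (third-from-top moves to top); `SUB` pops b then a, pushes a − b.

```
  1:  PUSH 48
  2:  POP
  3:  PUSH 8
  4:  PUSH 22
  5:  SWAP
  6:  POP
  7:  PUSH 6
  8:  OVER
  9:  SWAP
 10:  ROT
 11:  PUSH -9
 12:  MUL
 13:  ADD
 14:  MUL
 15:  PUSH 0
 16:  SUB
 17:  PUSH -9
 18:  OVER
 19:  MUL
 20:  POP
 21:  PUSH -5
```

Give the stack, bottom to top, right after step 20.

PUSH 48 → [48]
POP     → []
PUSH 8  → [8]
PUSH 22 → [8, 22]
SWAP    → [22, 8]
POP     → [22]
PUSH 6  → [22, 6]
OVER    → [22, 6, 22]
SWAP    → [22, 22, 6]
ROT     → [22, 6, 22]
PUSH -9 → [22, 6, 22, -9]
MUL     → [22, 6, -198]
ADD     → [22, -192]
MUL     → [-4224]
PUSH 0  → [-4224, 0]
SUB     → [-4224]
PUSH -9 → [-4224, -9]
OVER    → [-4224, -9, -4224]
MUL     → [-4224, 38016]
POP     → [-4224]

[-4224]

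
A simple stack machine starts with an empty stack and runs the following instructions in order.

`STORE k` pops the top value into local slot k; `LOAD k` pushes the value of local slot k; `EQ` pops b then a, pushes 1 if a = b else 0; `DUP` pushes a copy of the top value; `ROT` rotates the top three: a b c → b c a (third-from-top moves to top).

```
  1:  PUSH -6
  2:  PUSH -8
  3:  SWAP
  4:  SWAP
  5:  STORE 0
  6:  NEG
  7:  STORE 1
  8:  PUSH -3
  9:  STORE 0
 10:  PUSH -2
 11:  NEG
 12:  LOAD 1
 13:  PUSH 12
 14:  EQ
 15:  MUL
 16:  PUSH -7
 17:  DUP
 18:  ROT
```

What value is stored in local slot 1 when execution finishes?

PUSH -6 → [-6]
PUSH -8 → [-6, -8]
SWAP    → [-8, -6]
SWAP    → [-6, -8]
STORE 0 → [-6]
NEG     → [6]
STORE 1 → []
PUSH -3 → [-3]
STORE 0 → []
PUSH -2 → [-2]
NEG     → [2]
LOAD 1  → [2, 6]
PUSH 12 → [2, 6, 12]
EQ      → [2, 0]
MUL     → [0]
PUSH -7 → [0, -7]
DUP     → [0, -7, -7]
ROT     → [-7, -7, 0]

6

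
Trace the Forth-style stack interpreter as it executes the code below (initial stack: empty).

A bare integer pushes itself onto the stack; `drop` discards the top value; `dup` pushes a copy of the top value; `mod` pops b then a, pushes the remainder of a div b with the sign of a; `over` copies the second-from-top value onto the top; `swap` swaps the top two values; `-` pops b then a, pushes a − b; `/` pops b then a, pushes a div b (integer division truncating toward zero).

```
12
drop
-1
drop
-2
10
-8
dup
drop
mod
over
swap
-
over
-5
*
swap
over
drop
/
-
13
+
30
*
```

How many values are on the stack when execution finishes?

12   : 12
drop : (empty)
-1   : -1
drop : (empty)
-2   : -2
10   : -2 10
-8   : -2 10 -8
dup  : -2 10 -8 -8
drop : -2 10 -8
mod  : -2 2
over : -2 2 -2
swap : -2 -2 2
-    : -2 -4
over : -2 -4 -2
-5   : -2 -4 -2 -5
*    : -2 -4 10
swap : -2 10 -4
over : -2 10 -4 10
drop : -2 10 -4
/    : -2 -2
-    : 0
13   : 0 13
+    : 13
30   : 13 30
*    : 390

1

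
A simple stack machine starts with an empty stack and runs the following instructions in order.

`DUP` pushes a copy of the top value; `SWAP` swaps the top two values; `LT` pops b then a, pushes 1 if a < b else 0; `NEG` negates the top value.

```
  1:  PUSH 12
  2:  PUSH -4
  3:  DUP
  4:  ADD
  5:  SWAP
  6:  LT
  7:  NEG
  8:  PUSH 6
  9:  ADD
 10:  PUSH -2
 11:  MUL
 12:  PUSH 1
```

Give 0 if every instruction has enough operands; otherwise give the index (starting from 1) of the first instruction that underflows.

0

PUSH 12  12
PUSH -4  12 -4
DUP      12 -4 -4
ADD      12 -8
SWAP     -8 12
LT       1
NEG      -1
PUSH 6   -1 6
ADD      5
PUSH -2  5 -2
MUL      -10
PUSH 1   -10 1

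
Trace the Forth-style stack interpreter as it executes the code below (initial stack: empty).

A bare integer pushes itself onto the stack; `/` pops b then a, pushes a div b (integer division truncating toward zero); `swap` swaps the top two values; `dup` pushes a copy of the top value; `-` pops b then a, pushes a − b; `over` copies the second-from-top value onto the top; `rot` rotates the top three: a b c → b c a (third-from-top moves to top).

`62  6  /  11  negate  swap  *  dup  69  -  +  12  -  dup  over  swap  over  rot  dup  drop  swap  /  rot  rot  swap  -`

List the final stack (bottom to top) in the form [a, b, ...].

[1, 0]

62     : [62]
6      : [62, 6]
/      : [10]
11     : [10, 11]
negate : [10, -11]
swap   : [-11, 10]
*      : [-110]
dup    : [-110, -110]
69     : [-110, -110, 69]
-      : [-110, -179]
+      : [-289]
12     : [-289, 12]
-      : [-301]
dup    : [-301, -301]
over   : [-301, -301, -301]
swap   : [-301, -301, -301]
over   : [-301, -301, -301, -301]
rot    : [-301, -301, -301, -301]
dup    : [-301, -301, -301, -301, -301]
drop   : [-301, -301, -301, -301]
swap   : [-301, -301, -301, -301]
/      : [-301, -301, 1]
rot    : [-301, 1, -301]
rot    : [1, -301, -301]
swap   : [1, -301, -301]
-      : [1, 0]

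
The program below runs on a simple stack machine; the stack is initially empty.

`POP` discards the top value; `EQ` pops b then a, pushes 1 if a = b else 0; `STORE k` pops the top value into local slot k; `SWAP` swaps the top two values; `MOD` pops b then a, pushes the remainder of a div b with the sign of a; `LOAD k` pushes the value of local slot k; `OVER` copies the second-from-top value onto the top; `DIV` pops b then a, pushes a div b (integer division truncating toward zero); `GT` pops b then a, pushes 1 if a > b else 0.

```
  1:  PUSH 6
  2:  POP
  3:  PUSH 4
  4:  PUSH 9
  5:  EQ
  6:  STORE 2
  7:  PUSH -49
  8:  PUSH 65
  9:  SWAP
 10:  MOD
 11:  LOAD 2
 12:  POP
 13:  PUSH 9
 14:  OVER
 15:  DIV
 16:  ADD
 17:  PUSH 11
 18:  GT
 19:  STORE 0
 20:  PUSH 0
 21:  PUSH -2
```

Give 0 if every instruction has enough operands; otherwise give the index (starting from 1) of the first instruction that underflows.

0

PUSH 6   : [6]
POP      : []
PUSH 4   : [4]
PUSH 9   : [4, 9]
EQ       : [0]
STORE 2  : []
PUSH -49 : [-49]
PUSH 65  : [-49, 65]
SWAP     : [65, -49]
MOD      : [16]
LOAD 2   : [16, 0]
POP      : [16]
PUSH 9   : [16, 9]
OVER     : [16, 9, 16]
DIV      : [16, 0]
ADD      : [16]
PUSH 11  : [16, 11]
GT       : [1]
STORE 0  : []
PUSH 0   : [0]
PUSH -2  : [0, -2]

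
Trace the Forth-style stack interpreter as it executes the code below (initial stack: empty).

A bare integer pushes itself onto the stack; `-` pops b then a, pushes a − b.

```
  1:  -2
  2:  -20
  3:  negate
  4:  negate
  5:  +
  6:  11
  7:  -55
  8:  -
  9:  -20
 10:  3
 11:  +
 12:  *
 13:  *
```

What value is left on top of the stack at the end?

24684

-2     -> -2
-20    -> -2 -20
negate -> -2 20
negate -> -2 -20
+      -> -22
11     -> -22 11
-55    -> -22 11 -55
-      -> -22 66
-20    -> -22 66 -20
3      -> -22 66 -20 3
+      -> -22 66 -17
*      -> -22 -1122
*      -> 24684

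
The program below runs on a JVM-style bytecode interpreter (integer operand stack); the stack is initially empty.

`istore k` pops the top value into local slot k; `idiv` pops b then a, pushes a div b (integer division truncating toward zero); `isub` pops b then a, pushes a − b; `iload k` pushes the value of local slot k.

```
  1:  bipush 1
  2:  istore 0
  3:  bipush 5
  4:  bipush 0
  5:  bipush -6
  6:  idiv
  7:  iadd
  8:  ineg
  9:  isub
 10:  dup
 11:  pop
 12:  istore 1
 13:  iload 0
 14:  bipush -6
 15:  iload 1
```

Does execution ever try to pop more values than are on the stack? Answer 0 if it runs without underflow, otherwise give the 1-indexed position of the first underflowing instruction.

bipush 1  -> [1]
istore 0  -> []
bipush 5  -> [5]
bipush 0  -> [5, 0]
bipush -6 -> [5, 0, -6]
idiv      -> [5, 0]
iadd      -> [5]
ineg      -> [-5]
isub  — needs 2 operands, stack has 1 → underflow

9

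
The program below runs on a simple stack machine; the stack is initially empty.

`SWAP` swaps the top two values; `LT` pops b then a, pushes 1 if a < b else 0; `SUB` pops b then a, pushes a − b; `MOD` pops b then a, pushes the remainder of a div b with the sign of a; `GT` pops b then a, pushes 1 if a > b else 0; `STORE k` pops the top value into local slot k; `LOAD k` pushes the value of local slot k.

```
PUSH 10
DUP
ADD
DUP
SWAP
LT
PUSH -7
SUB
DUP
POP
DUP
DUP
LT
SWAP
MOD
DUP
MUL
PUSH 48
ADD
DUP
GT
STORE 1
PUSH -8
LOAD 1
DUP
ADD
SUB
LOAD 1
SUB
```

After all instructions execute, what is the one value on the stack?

-8

PUSH 10 : [10]
DUP     : [10, 10]
ADD     : [20]
DUP     : [20, 20]
SWAP    : [20, 20]
LT      : [0]
PUSH -7 : [0, -7]
SUB     : [7]
DUP     : [7, 7]
POP     : [7]
DUP     : [7, 7]
DUP     : [7, 7, 7]
LT      : [7, 0]
SWAP    : [0, 7]
MOD     : [0]
DUP     : [0, 0]
MUL     : [0]
PUSH 48 : [0, 48]
ADD     : [48]
DUP     : [48, 48]
GT      : [0]
STORE 1 : []
PUSH -8 : [-8]
LOAD 1  : [-8, 0]
DUP     : [-8, 0, 0]
ADD     : [-8, 0]
SUB     : [-8]
LOAD 1  : [-8, 0]
SUB     : [-8]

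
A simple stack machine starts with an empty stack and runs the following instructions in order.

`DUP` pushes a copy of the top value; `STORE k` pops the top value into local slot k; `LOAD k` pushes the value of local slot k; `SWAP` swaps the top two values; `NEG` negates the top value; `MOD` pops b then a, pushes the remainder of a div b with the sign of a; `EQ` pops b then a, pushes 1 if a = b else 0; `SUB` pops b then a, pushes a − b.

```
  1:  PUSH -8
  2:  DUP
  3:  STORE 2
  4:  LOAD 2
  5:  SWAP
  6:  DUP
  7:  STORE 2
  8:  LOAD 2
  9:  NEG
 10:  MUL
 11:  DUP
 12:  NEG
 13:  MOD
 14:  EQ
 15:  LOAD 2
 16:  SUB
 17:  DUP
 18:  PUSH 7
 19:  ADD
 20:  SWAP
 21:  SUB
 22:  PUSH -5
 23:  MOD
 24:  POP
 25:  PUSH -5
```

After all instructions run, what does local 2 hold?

-8

PUSH -8 : -8
DUP     : -8 -8
STORE 2 : -8
LOAD 2  : -8 -8
SWAP    : -8 -8
DUP     : -8 -8 -8
STORE 2 : -8 -8
LOAD 2  : -8 -8 -8
NEG     : -8 -8 8
MUL     : -8 -64
DUP     : -8 -64 -64
NEG     : -8 -64 64
MOD     : -8 0
EQ      : 0
LOAD 2  : 0 -8
SUB     : 8
DUP     : 8 8
PUSH 7  : 8 8 7
ADD     : 8 15
SWAP    : 15 8
SUB     : 7
PUSH -5 : 7 -5
MOD     : 2
POP     : (empty)
PUSH -5 : -5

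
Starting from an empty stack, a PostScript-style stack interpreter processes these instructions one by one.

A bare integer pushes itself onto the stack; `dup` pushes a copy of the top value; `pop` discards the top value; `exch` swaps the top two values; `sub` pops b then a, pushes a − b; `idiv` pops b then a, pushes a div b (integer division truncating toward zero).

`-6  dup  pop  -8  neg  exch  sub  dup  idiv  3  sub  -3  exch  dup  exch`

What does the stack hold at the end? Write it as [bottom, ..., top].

-6   -> [-6]
dup  -> [-6, -6]
pop  -> [-6]
-8   -> [-6, -8]
neg  -> [-6, 8]
exch -> [8, -6]
sub  -> [14]
dup  -> [14, 14]
idiv -> [1]
3    -> [1, 3]
sub  -> [-2]
-3   -> [-2, -3]
exch -> [-3, -2]
dup  -> [-3, -2, -2]
exch -> [-3, -2, -2]

[-3, -2, -2]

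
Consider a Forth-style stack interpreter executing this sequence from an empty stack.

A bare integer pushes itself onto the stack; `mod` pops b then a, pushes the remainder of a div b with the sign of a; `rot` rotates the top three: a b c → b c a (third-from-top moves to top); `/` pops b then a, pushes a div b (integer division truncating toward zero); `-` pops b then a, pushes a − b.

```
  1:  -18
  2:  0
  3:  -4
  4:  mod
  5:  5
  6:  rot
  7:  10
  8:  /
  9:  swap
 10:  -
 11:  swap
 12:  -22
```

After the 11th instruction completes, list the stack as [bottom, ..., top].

[-6, 0]

-18   [-18]
0     [-18, 0]
-4    [-18, 0, -4]
mod   [-18, 0]
5     [-18, 0, 5]
rot   [0, 5, -18]
10    [0, 5, -18, 10]
/     [0, 5, -1]
swap  [0, -1, 5]
-     [0, -6]
swap  [-6, 0]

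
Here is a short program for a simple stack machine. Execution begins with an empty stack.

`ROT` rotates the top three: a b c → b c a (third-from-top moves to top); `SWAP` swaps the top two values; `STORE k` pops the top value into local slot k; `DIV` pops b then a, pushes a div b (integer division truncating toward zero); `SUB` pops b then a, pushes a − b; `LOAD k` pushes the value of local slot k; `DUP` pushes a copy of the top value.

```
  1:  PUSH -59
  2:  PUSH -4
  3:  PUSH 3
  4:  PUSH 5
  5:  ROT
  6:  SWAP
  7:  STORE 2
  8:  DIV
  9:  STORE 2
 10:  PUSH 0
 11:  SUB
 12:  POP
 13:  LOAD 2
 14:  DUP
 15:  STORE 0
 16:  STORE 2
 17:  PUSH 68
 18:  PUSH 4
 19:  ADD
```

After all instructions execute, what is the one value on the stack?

PUSH -59 : [-59]
PUSH -4  : [-59, -4]
PUSH 3   : [-59, -4, 3]
PUSH 5   : [-59, -4, 3, 5]
ROT      : [-59, 3, 5, -4]
SWAP     : [-59, 3, -4, 5]
STORE 2  : [-59, 3, -4]
DIV      : [-59, 0]
STORE 2  : [-59]
PUSH 0   : [-59, 0]
SUB      : [-59]
POP      : []
LOAD 2   : [0]
DUP      : [0, 0]
STORE 0  : [0]
STORE 2  : []
PUSH 68  : [68]
PUSH 4   : [68, 4]
ADD      : [72]

72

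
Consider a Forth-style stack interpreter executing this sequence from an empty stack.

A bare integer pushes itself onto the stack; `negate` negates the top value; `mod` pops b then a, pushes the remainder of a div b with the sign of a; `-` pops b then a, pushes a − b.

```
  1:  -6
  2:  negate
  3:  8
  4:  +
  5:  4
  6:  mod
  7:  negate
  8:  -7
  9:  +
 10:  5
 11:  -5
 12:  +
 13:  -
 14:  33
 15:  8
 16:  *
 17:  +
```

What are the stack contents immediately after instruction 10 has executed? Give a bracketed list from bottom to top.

[-9, 5]

-6     -> [-6]
negate -> [6]
8      -> [6, 8]
+      -> [14]
4      -> [14, 4]
mod    -> [2]
negate -> [-2]
-7     -> [-2, -7]
+      -> [-9]
5      -> [-9, 5]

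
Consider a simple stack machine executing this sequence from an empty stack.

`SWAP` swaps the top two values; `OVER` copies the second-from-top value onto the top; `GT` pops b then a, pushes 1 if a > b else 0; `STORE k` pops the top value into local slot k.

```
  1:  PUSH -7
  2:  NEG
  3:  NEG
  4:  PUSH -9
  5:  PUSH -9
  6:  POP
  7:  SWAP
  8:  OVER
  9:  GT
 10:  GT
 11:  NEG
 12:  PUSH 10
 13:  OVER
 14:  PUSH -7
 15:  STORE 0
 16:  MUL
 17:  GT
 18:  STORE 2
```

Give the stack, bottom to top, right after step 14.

[0, 10, 0, -7]

PUSH -7 : [-7]
NEG     : [7]
NEG     : [-7]
PUSH -9 : [-7, -9]
PUSH -9 : [-7, -9, -9]
POP     : [-7, -9]
SWAP    : [-9, -7]
OVER    : [-9, -7, -9]
GT      : [-9, 1]
GT      : [0]
NEG     : [0]
PUSH 10 : [0, 10]
OVER    : [0, 10, 0]
PUSH -7 : [0, 10, 0, -7]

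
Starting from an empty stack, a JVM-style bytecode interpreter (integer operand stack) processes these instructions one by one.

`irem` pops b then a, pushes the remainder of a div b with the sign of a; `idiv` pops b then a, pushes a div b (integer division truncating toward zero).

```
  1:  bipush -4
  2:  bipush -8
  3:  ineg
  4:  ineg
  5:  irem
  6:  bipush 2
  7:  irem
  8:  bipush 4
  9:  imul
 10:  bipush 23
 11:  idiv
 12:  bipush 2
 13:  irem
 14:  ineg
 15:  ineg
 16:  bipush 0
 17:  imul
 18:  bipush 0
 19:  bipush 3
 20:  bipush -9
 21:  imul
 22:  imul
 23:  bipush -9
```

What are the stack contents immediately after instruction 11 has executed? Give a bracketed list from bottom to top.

[0]

bipush -4 -> -4
bipush -8 -> -4 -8
ineg      -> -4 8
ineg      -> -4 -8
irem      -> -4
bipush 2  -> -4 2
irem      -> 0
bipush 4  -> 0 4
imul      -> 0
bipush 23 -> 0 23
idiv      -> 0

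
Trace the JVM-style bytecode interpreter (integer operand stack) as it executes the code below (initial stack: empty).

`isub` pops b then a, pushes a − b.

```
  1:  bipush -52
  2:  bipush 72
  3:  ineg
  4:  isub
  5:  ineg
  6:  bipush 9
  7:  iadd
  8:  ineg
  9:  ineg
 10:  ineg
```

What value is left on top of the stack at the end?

bipush -52  [-52]
bipush 72   [-52, 72]
ineg        [-52, -72]
isub        [20]
ineg        [-20]
bipush 9    [-20, 9]
iadd        [-11]
ineg        [11]
ineg        [-11]
ineg        [11]

11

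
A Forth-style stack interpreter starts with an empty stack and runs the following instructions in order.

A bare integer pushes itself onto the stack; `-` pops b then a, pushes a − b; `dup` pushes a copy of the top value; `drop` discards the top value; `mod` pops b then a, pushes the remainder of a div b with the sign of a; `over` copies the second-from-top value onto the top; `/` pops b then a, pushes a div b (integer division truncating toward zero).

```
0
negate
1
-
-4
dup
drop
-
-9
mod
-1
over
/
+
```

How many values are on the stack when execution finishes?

0      -> [0]
negate -> [0]
1      -> [0, 1]
-      -> [-1]
-4     -> [-1, -4]
dup    -> [-1, -4, -4]
drop   -> [-1, -4]
-      -> [3]
-9     -> [3, -9]
mod    -> [3]
-1     -> [3, -1]
over   -> [3, -1, 3]
/      -> [3, 0]
+      -> [3]

1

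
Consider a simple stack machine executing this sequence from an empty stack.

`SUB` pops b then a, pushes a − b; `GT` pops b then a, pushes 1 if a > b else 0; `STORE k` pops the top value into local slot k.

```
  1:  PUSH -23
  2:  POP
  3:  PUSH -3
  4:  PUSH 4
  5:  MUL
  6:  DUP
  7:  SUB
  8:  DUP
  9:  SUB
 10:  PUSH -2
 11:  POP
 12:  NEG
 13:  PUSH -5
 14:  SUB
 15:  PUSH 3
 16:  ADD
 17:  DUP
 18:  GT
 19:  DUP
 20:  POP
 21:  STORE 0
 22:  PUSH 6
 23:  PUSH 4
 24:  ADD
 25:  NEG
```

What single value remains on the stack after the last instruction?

PUSH -23 → -23
POP      → (empty)
PUSH -3  → -3
PUSH 4   → -3 4
MUL      → -12
DUP      → -12 -12
SUB      → 0
DUP      → 0 0
SUB      → 0
PUSH -2  → 0 -2
POP      → 0
NEG      → 0
PUSH -5  → 0 -5
SUB      → 5
PUSH 3   → 5 3
ADD      → 8
DUP      → 8 8
GT       → 0
DUP      → 0 0
POP      → 0
STORE 0  → (empty)
PUSH 6   → 6
PUSH 4   → 6 4
ADD      → 10
NEG      → -10

-10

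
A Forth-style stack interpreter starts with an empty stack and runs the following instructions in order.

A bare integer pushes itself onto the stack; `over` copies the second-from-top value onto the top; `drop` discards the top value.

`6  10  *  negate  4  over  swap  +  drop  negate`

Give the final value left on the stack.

60

6      -> 6
10     -> 6 10
*      -> 60
negate -> -60
4      -> -60 4
over   -> -60 4 -60
swap   -> -60 -60 4
+      -> -60 -56
drop   -> -60
negate -> 60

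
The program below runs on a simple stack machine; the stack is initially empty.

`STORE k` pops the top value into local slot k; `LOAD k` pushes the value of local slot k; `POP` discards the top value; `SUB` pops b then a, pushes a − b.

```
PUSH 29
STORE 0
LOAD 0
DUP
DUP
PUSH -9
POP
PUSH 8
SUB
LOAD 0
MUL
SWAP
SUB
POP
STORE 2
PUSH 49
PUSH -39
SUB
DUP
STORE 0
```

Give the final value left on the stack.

88

PUSH 29  → [29]
STORE 0  → []
LOAD 0   → [29]
DUP      → [29, 29]
DUP      → [29, 29, 29]
PUSH -9  → [29, 29, 29, -9]
POP      → [29, 29, 29]
PUSH 8   → [29, 29, 29, 8]
SUB      → [29, 29, 21]
LOAD 0   → [29, 29, 21, 29]
MUL      → [29, 29, 609]
SWAP     → [29, 609, 29]
SUB      → [29, 580]
POP      → [29]
STORE 2  → []
PUSH 49  → [49]
PUSH -39 → [49, -39]
SUB      → [88]
DUP      → [88, 88]
STORE 0  → [88]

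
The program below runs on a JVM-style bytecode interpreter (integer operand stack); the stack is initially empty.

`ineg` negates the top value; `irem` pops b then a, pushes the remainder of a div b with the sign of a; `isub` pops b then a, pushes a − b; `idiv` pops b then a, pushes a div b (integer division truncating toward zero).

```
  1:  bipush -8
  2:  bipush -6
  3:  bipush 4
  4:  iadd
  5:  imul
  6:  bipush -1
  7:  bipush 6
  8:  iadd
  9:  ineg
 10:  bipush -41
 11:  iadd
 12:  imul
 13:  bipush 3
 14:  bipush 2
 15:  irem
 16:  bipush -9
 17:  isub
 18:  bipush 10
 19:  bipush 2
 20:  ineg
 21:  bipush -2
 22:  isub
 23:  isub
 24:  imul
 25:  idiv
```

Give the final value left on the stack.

bipush -8  : [-8]
bipush -6  : [-8, -6]
bipush 4   : [-8, -6, 4]
iadd       : [-8, -2]
imul       : [16]
bipush -1  : [16, -1]
bipush 6   : [16, -1, 6]
iadd       : [16, 5]
ineg       : [16, -5]
bipush -41 : [16, -5, -41]
iadd       : [16, -46]
imul       : [-736]
bipush 3   : [-736, 3]
bipush 2   : [-736, 3, 2]
irem       : [-736, 1]
bipush -9  : [-736, 1, -9]
isub       : [-736, 10]
bipush 10  : [-736, 10, 10]
bipush 2   : [-736, 10, 10, 2]
ineg       : [-736, 10, 10, -2]
bipush -2  : [-736, 10, 10, -2, -2]
isub       : [-736, 10, 10, 0]
isub       : [-736, 10, 10]
imul       : [-736, 100]
idiv       : [-7]

-7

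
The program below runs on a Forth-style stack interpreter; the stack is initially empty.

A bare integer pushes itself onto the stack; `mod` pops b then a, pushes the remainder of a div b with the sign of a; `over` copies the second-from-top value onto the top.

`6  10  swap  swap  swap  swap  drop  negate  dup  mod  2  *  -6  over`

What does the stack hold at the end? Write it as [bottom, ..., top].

[0, -6, 0]

6      : [6]
10     : [6, 10]
swap   : [10, 6]
swap   : [6, 10]
swap   : [10, 6]
swap   : [6, 10]
drop   : [6]
negate : [-6]
dup    : [-6, -6]
mod    : [0]
2      : [0, 2]
*      : [0]
-6     : [0, -6]
over   : [0, -6, 0]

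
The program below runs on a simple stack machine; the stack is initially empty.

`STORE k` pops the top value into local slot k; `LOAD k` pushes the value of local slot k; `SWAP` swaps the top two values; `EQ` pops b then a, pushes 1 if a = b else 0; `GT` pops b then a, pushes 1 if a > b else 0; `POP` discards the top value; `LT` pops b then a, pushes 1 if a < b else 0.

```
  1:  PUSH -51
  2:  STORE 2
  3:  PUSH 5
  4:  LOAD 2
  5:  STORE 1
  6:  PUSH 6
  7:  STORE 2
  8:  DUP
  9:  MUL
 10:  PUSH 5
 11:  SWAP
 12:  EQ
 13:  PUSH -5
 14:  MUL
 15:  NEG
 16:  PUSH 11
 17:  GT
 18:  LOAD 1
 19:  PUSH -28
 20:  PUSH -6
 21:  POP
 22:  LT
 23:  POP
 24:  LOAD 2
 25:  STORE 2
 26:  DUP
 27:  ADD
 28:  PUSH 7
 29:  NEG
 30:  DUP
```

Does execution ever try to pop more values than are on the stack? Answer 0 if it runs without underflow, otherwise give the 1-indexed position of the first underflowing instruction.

0

PUSH -51  [-51]
STORE 2   []
PUSH 5    [5]
LOAD 2    [5, -51]
STORE 1   [5]
PUSH 6    [5, 6]
STORE 2   [5]
DUP       [5, 5]
MUL       [25]
PUSH 5    [25, 5]
SWAP      [5, 25]
EQ        [0]
PUSH -5   [0, -5]
MUL       [0]
NEG       [0]
PUSH 11   [0, 11]
GT        [0]
LOAD 1    [0, -51]
PUSH -28  [0, -51, -28]
PUSH -6   [0, -51, -28, -6]
POP       [0, -51, -28]
LT        [0, 1]
POP       [0]
LOAD 2    [0, 6]
STORE 2   [0]
DUP       [0, 0]
ADD       [0]
PUSH 7    [0, 7]
NEG       [0, -7]
DUP       [0, -7, -7]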